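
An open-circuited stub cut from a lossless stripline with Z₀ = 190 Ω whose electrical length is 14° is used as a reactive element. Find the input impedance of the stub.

Z_in ≈ −j762 Ω

tan(βl) = 0.249
For an open-circuited stub, Z_in = −jZ_0·cot(βl) = −jZ_0/tan(βl)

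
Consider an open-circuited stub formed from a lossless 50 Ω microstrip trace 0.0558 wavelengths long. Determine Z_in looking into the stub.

Z_in ≈ −j137 Ω

βl = 2π × 0.0558 = 20.1°
tan(βl) = 0.366
For an open-circuited stub, Z_in = −jZ_0·cot(βl) = −jZ_0/tan(βl)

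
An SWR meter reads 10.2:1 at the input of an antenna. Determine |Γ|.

|Γ| = (S − 1)/(S + 1) = (10.2 − 1)/(10.2 + 1) = 9.2/11.2

|Γ| ≈ 0.821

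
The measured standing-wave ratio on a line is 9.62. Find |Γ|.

|Γ| ≈ 0.812

|Γ| = (S − 1)/(S + 1) = (9.62 − 1)/(9.62 + 1) = 8.62/10.6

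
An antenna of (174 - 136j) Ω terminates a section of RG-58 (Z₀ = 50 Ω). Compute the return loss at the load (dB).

Γ = (124 − j136)/(224 − j136), |Γ| = 0.702
RL = −20·log₁₀|Γ| = −20·log₁₀(0.702)

RL ≈ 3.07 dB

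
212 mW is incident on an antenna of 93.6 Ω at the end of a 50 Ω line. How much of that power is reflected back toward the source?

Γ = (93.6 − 50)/(93.6 + 50) = 0.304
|Γ|² = 0.0922
P_refl = |Γ|²·P_inc = 19.5 mW, P_del = (1 − |Γ|²)·P_inc = 192 mW

P_reflected ≈ 19.5 mW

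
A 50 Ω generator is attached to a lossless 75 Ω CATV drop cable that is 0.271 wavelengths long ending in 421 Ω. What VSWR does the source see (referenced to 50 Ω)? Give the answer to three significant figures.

βl = 2π × 0.271 = 97.6°
tan(βl) = -7.53
Z_in = Z_0·(Z_L + jZ_0·tanβl)/(Z_0 + jZ_L·tanβl) = 13.6 + j9.63 Ω
Γ_s = (Z_in − Z_s)/(Z_in + Z_s) = (-36.4 + j9.63)/(63.6 + j9.63), |Γ_s| = 0.586
VSWR = (1 + |Γ_s|)/(1 − |Γ_s|)

VSWR ≈ 3.83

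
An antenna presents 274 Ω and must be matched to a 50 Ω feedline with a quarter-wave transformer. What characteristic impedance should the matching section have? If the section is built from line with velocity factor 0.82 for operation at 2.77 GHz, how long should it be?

Z_qwt = √(Z_0·R_L) = √(50 × 274) = √13700
λ = 0.82·c/f = 0.0888 m, so l = λ/4 = 0.0222 m

Z_qwt ≈ 117 Ω; length ≈ 2.22 cm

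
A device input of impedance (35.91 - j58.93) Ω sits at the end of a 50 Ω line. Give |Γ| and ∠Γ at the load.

Γ ≈ 0.582 ∠ -69°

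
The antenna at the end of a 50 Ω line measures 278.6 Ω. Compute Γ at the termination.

Γ = (Z_L − Z_0)/(Z_L + Z_0) = (278.6 − 50)/(278.6 + 50) = 228.6/328.6

Γ = 0.696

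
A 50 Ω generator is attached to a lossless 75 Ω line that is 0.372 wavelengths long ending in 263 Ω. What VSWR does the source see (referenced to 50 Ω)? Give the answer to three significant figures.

βl = 2π × 0.372 = 134°
tan(βl) = -1.04
Z_in = Z_0·(Z_L + jZ_0·tanβl)/(Z_0 + jZ_L·tanβl) = 38.3 + j61.7 Ω
Γ_s = (Z_in − Z_s)/(Z_in + Z_s) = (-11.7 + j61.7)/(88.3 + j61.7), |Γ_s| = 0.583
VSWR = (1 + |Γ_s|)/(1 − |Γ_s|)

VSWR ≈ 3.79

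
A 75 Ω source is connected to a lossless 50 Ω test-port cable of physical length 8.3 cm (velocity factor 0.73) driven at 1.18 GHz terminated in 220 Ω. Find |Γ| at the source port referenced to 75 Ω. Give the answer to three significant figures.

|Γ| ≈ 0.54

λ = v/f = 0.73·c / 1.18 GHz = 0.186 m
βl = 2π·l/λ = 2π × 0.447 = 161°
tan(βl) = -0.344
Z_in = Z_0·(Z_L + jZ_0·tanβl)/(Z_0 + jZ_L·tanβl) = 74.7 + j95.9 Ω
Γ_s = (Z_in − Z_s)/(Z_in + Z_s) = (-0.338 + j95.9)/(150 + j95.9), |Γ_s| = 0.54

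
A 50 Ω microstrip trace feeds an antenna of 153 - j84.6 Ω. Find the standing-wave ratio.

VSWR ≈ 4.08

Γ = (Z_L − Z_0)/(Z_L + Z_0) = (103 − j84.6)/(203 − j84.6)
|Γ| = 133/220 = 0.606
VSWR = (1 + |Γ|)/(1 − |Γ|) = 1.61/0.394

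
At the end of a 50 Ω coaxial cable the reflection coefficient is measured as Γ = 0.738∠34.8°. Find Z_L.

Z_L ≈ 68.4 + j127 Ω

Z_L = Z_0·(1 + Γ)/(1 − Γ) = 50·(1.61 + j0.421)/(0.394 − j0.421)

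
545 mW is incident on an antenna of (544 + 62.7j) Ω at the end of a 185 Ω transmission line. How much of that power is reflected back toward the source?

P_reflected ≈ 135 mW

|Γ| = |(359 + j62.7)/(729 + j62.7)| = 0.498
|Γ|² = 0.248
P_refl = |Γ|²·P_inc = 135 mW, P_del = (1 − |Γ|²)·P_inc = 410 mW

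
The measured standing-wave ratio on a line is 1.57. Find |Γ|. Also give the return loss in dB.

|Γ| ≈ 0.222; return loss ≈ 13.1 dB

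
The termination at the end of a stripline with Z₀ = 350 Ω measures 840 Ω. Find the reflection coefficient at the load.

Γ = 0.412

Γ = (Z_L − Z_0)/(Z_L + Z_0) = (840 − 350)/(840 + 350) = 490/1190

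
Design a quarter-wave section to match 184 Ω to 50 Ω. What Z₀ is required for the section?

Z_qwt = √(Z_0·R_L) = √(50 × 184) = √9200

Z_qwt ≈ 95.9 Ω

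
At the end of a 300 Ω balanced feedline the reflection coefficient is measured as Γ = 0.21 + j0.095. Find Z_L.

Z_L = Z_0·(1 + Γ)/(1 − Γ) = 300·(1.21 + j0.095)/(0.79 − j0.095)

Z_L ≈ 449 + j90 Ω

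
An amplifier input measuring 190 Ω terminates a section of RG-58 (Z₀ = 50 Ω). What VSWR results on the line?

For a purely resistive load, VSWR = R_L/Z_0 or Z_0/R_L (whichever > 1) = 190/50

VSWR ≈ 3.8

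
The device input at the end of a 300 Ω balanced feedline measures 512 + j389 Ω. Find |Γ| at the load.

|Γ| ≈ 0.492

Γ = (Z_L − Z_0)/(Z_L + Z_0) = (212 + j389)/(812 + j389)
|Γ| = 443/900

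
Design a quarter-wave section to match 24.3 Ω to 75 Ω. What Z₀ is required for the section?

Z_qwt ≈ 42.7 Ω

Z_qwt = √(Z_0·R_L) = √(75 × 24.3) = √1822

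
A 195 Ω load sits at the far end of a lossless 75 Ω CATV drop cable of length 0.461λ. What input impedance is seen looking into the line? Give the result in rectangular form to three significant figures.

βl = 2π × 0.461 = 166°
tan(βl) = tan(166°) = -0.25
Z_in = Z_0·(Z_L + jZ_0·tanβl)/(Z_0 + jZ_L·tanβl)
     = 75·(195 − j18.8)/(75 − j48.8)

Z_in ≈ 146 + j75.9 Ω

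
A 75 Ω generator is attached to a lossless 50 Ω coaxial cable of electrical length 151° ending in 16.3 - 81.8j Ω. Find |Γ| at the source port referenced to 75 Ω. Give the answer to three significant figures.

|Γ| ≈ 0.77

tan(βl) = -0.554
Z_in = Z_0·(Z_L + jZ_0·tanβl)/(Z_0 + jZ_L·tanβl) = 516 − j176 Ω
Γ_s = (Z_in − Z_s)/(Z_in + Z_s) = (441 − j176)/(591 − j176), |Γ_s| = 0.77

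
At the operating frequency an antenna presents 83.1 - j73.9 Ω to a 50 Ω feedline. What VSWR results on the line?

VSWR ≈ 3.27

Γ = (Z_L − Z_0)/(Z_L + Z_0) = (33.1 − j73.9)/(133.1 − j73.9)
|Γ| = 81/152 = 0.532
VSWR = (1 + |Γ|)/(1 − |Γ|) = 1.53/0.468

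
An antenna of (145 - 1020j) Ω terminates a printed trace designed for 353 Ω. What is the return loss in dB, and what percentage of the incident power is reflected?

RL ≈ 0.752 dB; 84.1% of incident power reflected

Γ = (-208 − j1020)/(498 − j1020), |Γ| = 0.917
RL = −20·log₁₀(0.917) = 0.752 dB
P_refl/P_inc = |Γ|² = 0.841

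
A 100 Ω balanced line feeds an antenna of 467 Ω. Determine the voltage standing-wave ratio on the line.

VSWR ≈ 4.67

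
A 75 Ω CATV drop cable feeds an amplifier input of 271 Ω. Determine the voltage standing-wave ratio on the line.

VSWR ≈ 3.61

For a purely resistive load, VSWR = R_L/Z_0 or Z_0/R_L (whichever > 1) = 271/75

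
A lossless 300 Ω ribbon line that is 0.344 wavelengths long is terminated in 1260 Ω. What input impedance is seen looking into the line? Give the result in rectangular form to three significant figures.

βl = 2π × 0.344 = 124°
tan(βl) = tan(124°) = -1.49
Z_in = Z_0·(Z_L + jZ_0·tanβl)/(Z_0 + jZ_L·tanβl)
     = 300·(1260 − j447)/(300 − j1880)

Z_in ≈ 101 + j185 Ω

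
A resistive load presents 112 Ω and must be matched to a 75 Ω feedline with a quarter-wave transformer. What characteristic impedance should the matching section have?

Z_qwt ≈ 91.7 Ω

Z_qwt = √(Z_0·R_L) = √(75 × 112) = √8400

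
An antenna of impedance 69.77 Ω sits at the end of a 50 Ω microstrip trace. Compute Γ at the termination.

Γ = (Z_L − Z_0)/(Z_L + Z_0) = (69.77 − 50)/(69.77 + 50) = 19.77/119.8

Γ = 0.165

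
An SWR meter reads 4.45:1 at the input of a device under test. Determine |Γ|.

|Γ| = (S − 1)/(S + 1) = (4.45 − 1)/(4.45 + 1) = 3.45/5.45

|Γ| ≈ 0.633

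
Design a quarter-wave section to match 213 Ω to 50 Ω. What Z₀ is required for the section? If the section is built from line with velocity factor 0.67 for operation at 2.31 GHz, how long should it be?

Z_qwt ≈ 103 Ω; length ≈ 2.18 cm

Z_qwt = √(Z_0·R_L) = √(50 × 213) = √10650
λ = 0.67·c/f = 0.087 m, so l = λ/4 = 0.0218 m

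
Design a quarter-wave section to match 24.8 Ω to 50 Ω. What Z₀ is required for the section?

Z_qwt ≈ 35.2 Ω

Z_qwt = √(Z_0·R_L) = √(50 × 24.8) = √1240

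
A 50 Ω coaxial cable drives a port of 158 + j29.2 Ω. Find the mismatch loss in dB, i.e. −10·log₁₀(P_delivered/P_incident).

Γ = (108 + j29.2)/(208 + j29.2), |Γ| = 0.533
|Γ|² = 0.284, so P_del/P_inc = 1 − |Γ|² = 0.716
ML = −10·log₁₀(1 − |Γ|²)

mismatch loss ≈ 1.45 dB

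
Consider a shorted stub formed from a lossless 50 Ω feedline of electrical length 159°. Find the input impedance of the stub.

tan(βl) = -0.384
For a shorted stub, Z_in = jZ_0·tan(βl)

Z_in ≈ −j19.2 Ω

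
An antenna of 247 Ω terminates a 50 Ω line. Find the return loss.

RL ≈ 3.57 dB

Γ = (247 − 50)/(247 + 50) = 0.663
RL = −20·log₁₀|Γ| = −20·log₁₀(0.663)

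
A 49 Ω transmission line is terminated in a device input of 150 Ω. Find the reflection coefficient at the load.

Γ = 0.508

Γ = (Z_L − Z_0)/(Z_L + Z_0) = (150 − 49)/(150 + 49) = 101/199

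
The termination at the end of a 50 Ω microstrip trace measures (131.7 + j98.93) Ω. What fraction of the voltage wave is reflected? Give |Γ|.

|Γ| ≈ 0.62

Γ = (Z_L − Z_0)/(Z_L + Z_0) = (81.7 + j98.93)/(181.7 + j98.93)
|Γ| = 128/207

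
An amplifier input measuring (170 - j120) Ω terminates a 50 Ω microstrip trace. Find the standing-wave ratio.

VSWR ≈ 5.2

Γ = (Z_L − Z_0)/(Z_L + Z_0) = (120 − j120)/(220 − j120)
|Γ| = 170/251 = 0.677
VSWR = (1 + |Γ|)/(1 − |Γ|) = 1.68/0.323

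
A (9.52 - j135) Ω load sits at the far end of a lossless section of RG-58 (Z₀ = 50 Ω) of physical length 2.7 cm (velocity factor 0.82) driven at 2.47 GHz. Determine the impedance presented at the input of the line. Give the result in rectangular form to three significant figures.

λ = v/f = 0.82·c / 2.47 GHz = 0.0996 m
βl = 2π·l/λ = 2π × 0.271 = 97.6°
tan(βl) = tan(97.6°) = -7.5
Z_in = Z_0·(Z_L + jZ_0·tanβl)/(Z_0 + jZ_L·tanβl)
     = 50·(9.52 − j510)/(-962 − j71.4)

Z_in ≈ 1.46 + j26.4 Ω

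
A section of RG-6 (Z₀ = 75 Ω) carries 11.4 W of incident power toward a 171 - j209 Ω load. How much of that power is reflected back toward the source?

|Γ| = |(96 − j209)/(246 − j209)| = 0.713
|Γ|² = 0.508
P_refl = |Γ|²·P_inc = 5.79 W, P_del = (1 − |Γ|²)·P_inc = 5.61 W

P_reflected ≈ 5.79 W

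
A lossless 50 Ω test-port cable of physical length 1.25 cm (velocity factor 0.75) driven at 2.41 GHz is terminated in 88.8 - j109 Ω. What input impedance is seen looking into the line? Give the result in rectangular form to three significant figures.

Z_in ≈ 12.7 − j22.8 Ω

λ = v/f = 0.75·c / 2.41 GHz = 0.0934 m
βl = 2π·l/λ = 2π × 0.134 = 48.2°
tan(βl) = tan(48.2°) = 1.12
Z_in = Z_0·(Z_L + jZ_0·tanβl)/(Z_0 + jZ_L·tanβl)
     = 50·(88.8 − j53.1)/(172 + j99.3)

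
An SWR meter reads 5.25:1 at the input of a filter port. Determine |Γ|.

|Γ| = (S − 1)/(S + 1) = (5.25 − 1)/(5.25 + 1) = 4.25/6.25

|Γ| ≈ 0.68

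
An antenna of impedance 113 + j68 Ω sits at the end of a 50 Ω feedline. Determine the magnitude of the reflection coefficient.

|Γ| ≈ 0.525

Γ = (Z_L − Z_0)/(Z_L + Z_0) = (63 + j68)/(163 + j68)
|Γ| = 92.7/177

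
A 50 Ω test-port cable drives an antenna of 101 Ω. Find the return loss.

Γ = (101 − 50)/(101 + 50) = 0.338
RL = −20·log₁₀|Γ| = −20·log₁₀(0.338)

RL ≈ 9.43 dB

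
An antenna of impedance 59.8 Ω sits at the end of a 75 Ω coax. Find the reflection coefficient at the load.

Γ = -0.113

Γ = (Z_L − Z_0)/(Z_L + Z_0) = (59.8 − 75)/(59.8 + 75) = -15.2/134.8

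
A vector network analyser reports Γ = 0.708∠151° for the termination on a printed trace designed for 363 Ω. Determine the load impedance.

Z_L = Z_0·(1 + Γ)/(1 − Γ) = 363·(0.381 + j0.343)/(1.62 − j0.343)

Z_L ≈ 66.1 + j91 Ω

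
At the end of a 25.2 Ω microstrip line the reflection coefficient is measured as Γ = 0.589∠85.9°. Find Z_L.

Z_L ≈ 13 + j23.4 Ω

Z_L = Z_0·(1 + Γ)/(1 − Γ) = 25.2·(1.04 + j0.587)/(0.958 − j0.587)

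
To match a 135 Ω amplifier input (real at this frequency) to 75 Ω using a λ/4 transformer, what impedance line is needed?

Z_qwt = √(Z_0·R_L) = √(75 × 135) = √10120

Z_qwt ≈ 101 Ω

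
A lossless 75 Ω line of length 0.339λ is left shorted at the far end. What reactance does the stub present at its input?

X_in ≈ -120 Ω (capacitive)

βl = 2π × 0.339 = 122°
tan(βl) = -1.6
For a shorted stub, Z_in = jZ_0·tan(βl)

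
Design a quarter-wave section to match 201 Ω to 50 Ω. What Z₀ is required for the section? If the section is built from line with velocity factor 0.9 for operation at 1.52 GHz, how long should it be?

Z_qwt = √(Z_0·R_L) = √(50 × 201) = √10050
λ = 0.9·c/f = 0.178 m, so l = λ/4 = 0.0444 m

Z_qwt ≈ 100 Ω; length ≈ 4.44 cm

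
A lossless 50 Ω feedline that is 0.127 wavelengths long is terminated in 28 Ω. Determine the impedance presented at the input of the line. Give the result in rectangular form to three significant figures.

βl = 2π × 0.127 = 45.7°
tan(βl) = tan(45.7°) = 1.03
Z_in = Z_0·(Z_L + jZ_0·tanβl)/(Z_0 + jZ_L·tanβl)
     = 50·(28 + j51.3)/(50 + j28.7)

Z_in ≈ 43.2 + j26.5 Ω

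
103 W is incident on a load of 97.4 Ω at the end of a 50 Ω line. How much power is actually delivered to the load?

Γ = (97.4 − 50)/(97.4 + 50) = 0.322
|Γ|² = 0.103
P_refl = |Γ|²·P_inc = 10.7 W, P_del = (1 − |Γ|²)·P_inc = 92.3 W

P_delivered ≈ 92.3 W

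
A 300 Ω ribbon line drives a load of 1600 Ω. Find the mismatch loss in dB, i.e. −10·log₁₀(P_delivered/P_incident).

Γ = (1600 − 300)/(1600 + 300) = 0.684
|Γ|² = 0.468, so P_del/P_inc = 1 − |Γ|² = 0.532
ML = −10·log₁₀(1 − |Γ|²)

mismatch loss ≈ 2.74 dB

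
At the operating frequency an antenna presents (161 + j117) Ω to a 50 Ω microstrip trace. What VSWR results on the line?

Γ = (Z_L − Z_0)/(Z_L + Z_0) = (111 + j117)/(211 + j117)
|Γ| = 161/241 = 0.668
VSWR = (1 + |Γ|)/(1 − |Γ|) = 1.67/0.332

VSWR ≈ 5.03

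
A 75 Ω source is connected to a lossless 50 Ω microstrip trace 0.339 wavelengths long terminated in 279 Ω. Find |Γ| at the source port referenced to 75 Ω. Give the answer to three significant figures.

βl = 2π × 0.339 = 122°
tan(βl) = -1.6
Z_in = Z_0·(Z_L + jZ_0·tanβl)/(Z_0 + jZ_L·tanβl) = 12.3 + j29.9 Ω
Γ_s = (Z_in − Z_s)/(Z_in + Z_s) = (-62.7 + j29.9)/(87.3 + j29.9), |Γ_s| = 0.753

|Γ| ≈ 0.753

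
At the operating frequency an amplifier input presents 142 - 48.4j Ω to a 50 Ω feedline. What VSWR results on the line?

VSWR ≈ 3.21

Γ = (Z_L − Z_0)/(Z_L + Z_0) = (92 − j48.4)/(192 − j48.4)
|Γ| = 104/198 = 0.525
VSWR = (1 + |Γ|)/(1 − |Γ|) = 1.53/0.475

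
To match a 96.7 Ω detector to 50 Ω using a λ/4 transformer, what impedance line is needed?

Z_qwt = √(Z_0·R_L) = √(50 × 96.7) = √4835

Z_qwt ≈ 69.5 Ω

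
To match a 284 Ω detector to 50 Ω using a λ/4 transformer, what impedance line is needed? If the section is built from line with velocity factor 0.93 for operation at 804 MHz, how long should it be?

Z_qwt = √(Z_0·R_L) = √(50 × 284) = √14200
λ = 0.93·c/f = 0.347 m, so l = λ/4 = 0.0868 m

Z_qwt ≈ 119 Ω; length ≈ 8.68 cm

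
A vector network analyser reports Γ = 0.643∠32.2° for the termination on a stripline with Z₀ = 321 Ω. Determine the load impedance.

Z_L ≈ 579 + j676 Ω

Z_L = Z_0·(1 + Γ)/(1 − Γ) = 321·(1.54 + j0.343)/(0.456 − j0.343)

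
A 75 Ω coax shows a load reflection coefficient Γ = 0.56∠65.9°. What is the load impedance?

Z_L ≈ 60.1 + j89.5 Ω

Z_L = Z_0·(1 + Γ)/(1 − Γ) = 75·(1.23 + j0.511)/(0.771 − j0.511)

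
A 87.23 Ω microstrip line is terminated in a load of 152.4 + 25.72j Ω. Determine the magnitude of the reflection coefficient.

Γ = (Z_L − Z_0)/(Z_L + Z_0) = (65.17 + j25.72)/(239.6 + j25.72)
|Γ| = 70.1/241

|Γ| ≈ 0.291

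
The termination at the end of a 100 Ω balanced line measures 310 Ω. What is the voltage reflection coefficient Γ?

Γ = (Z_L − Z_0)/(Z_L + Z_0) = (310 − 100)/(310 + 100) = 210/410

Γ = 0.512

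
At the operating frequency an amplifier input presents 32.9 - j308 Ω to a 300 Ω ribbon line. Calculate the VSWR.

VSWR ≈ 18.8

Γ = (Z_L − Z_0)/(Z_L + Z_0) = (-267.1 − j308)/(332.9 − j308)
|Γ| = 408/454 = 0.899
VSWR = (1 + |Γ|)/(1 − |Γ|) = 1.9/0.101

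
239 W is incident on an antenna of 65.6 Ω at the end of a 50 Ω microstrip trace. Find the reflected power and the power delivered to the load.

Γ = (65.6 − 50)/(65.6 + 50) = 0.135
|Γ|² = 0.0182
P_refl = |Γ|²·P_inc = 4.35 W, P_del = (1 − |Γ|²)·P_inc = 235 W

P_reflected ≈ 4.35 W; P_delivered ≈ 235 W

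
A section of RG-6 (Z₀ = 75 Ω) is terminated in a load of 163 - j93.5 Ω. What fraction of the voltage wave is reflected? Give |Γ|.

|Γ| ≈ 0.502

Γ = (Z_L − Z_0)/(Z_L + Z_0) = (88 − j93.5)/(238 − j93.5)
|Γ| = 128/256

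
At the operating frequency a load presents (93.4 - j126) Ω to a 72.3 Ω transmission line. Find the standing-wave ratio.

Γ = (Z_L − Z_0)/(Z_L + Z_0) = (21.1 − j126)/(165.7 − j126)
|Γ| = 128/208 = 0.614
VSWR = (1 + |Γ|)/(1 − |Γ|) = 1.61/0.386

VSWR ≈ 4.18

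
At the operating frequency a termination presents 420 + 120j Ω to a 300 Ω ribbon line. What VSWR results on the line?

VSWR ≈ 1.61

Γ = (Z_L − Z_0)/(Z_L + Z_0) = (120 + j120)/(720 + j120)
|Γ| = 170/730 = 0.232
VSWR = (1 + |Γ|)/(1 − |Γ|) = 1.23/0.768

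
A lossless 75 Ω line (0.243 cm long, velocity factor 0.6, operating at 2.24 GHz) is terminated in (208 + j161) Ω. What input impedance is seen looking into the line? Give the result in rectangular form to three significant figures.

Z_in ≈ 343 − j12.6 Ω

λ = v/f = 0.6·c / 2.24 GHz = 0.0804 m
βl = 2π·l/λ = 2π × 0.0302 = 10.9°
tan(βl) = tan(10.9°) = 0.192
Z_in = Z_0·(Z_L + jZ_0·tanβl)/(Z_0 + jZ_L·tanβl)
     = 75·(208 + j175)/(44 + j40)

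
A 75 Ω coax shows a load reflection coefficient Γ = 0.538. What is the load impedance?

Z_L = Z_0·(1 + Γ)/(1 − Γ) = 75·(1.54)/(0.462)

Z_L ≈ 250 Ω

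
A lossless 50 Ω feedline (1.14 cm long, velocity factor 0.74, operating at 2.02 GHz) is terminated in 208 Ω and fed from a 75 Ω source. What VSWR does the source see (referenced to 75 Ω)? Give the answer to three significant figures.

VSWR ≈ 4.09

λ = v/f = 0.74·c / 2.02 GHz = 0.11 m
βl = 2π·l/λ = 2π × 0.104 = 37.3°
tan(βl) = 0.763
Z_in = Z_0·(Z_L + jZ_0·tanβl)/(Z_0 + jZ_L·tanβl) = 29.7 − j56.2 Ω
Γ_s = (Z_in − Z_s)/(Z_in + Z_s) = (-45.3 − j56.2)/(105 − j56.2), |Γ_s| = 0.607
VSWR = (1 + |Γ_s|)/(1 − |Γ_s|)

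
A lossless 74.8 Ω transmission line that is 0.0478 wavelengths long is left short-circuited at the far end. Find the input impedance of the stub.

Z_in ≈ +j23.2 Ω

βl = 2π × 0.0478 = 17.2°
tan(βl) = 0.31
For a short-circuited stub, Z_in = jZ_0·tan(βl)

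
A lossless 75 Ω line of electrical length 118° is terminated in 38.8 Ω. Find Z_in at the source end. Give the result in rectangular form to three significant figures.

tan(βl) = tan(118°) = -1.88
Z_in = Z_0·(Z_L + jZ_0·tanβl)/(Z_0 + jZ_L·tanβl)
     = 75·(38.8 − j141)/(75 − j73)

Z_in ≈ 90.4 − j53.1 Ω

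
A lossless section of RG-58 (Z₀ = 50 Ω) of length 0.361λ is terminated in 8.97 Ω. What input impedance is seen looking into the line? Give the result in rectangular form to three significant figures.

Z_in ≈ 20.8 − j55.2 Ω

βl = 2π × 0.361 = 130°
tan(βl) = tan(130°) = -1.19
Z_in = Z_0·(Z_L + jZ_0·tanβl)/(Z_0 + jZ_L·tanβl)
     = 50·(8.97 − j59.7)/(50 − j10.7)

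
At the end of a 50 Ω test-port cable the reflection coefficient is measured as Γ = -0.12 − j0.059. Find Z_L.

Z_L = Z_0·(1 + Γ)/(1 − Γ) = 50·(0.88 − j0.059)/(1.12 + j0.059)

Z_L ≈ 39 − j4.69 Ω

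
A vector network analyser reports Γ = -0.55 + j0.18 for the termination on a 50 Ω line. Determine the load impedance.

Z_L = Z_0·(1 + Γ)/(1 − Γ) = 50·(0.45 + j0.18)/(1.55 − j0.18)

Z_L ≈ 13.7 + j7.39 Ω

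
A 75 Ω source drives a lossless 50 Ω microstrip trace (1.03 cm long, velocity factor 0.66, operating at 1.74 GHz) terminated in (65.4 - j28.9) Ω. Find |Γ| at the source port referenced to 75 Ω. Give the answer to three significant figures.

λ = v/f = 0.66·c / 1.74 GHz = 0.114 m
βl = 2π·l/λ = 2π × 0.0905 = 32.6°
tan(βl) = 0.639
Z_in = Z_0·(Z_L + jZ_0·tanβl)/(Z_0 + jZ_L·tanβl) = 35.8 − j19.6 Ω
Γ_s = (Z_in − Z_s)/(Z_in + Z_s) = (-39.2 − j19.6)/(111 − j19.6), |Γ_s| = 0.39

|Γ| ≈ 0.39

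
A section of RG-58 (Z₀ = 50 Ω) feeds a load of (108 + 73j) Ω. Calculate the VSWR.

Γ = (Z_L − Z_0)/(Z_L + Z_0) = (58 + j73)/(158 + j73)
|Γ| = 93.2/174 = 0.536
VSWR = (1 + |Γ|)/(1 − |Γ|) = 1.54/0.464

VSWR ≈ 3.31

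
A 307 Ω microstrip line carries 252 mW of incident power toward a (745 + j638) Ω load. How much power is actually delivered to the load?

P_delivered ≈ 152 mW

|Γ| = |(438 + j638)/(1052 + j638)| = 0.629
|Γ|² = 0.396
P_refl = |Γ|²·P_inc = 99.7 mW, P_del = (1 − |Γ|²)·P_inc = 152 mW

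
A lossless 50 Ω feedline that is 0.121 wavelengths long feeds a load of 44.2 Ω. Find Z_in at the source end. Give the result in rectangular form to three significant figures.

βl = 2π × 0.121 = 43.6°
tan(βl) = tan(43.6°) = 0.951
Z_in = Z_0·(Z_L + jZ_0·tanβl)/(Z_0 + jZ_L·tanβl)
     = 50·(44.2 + j47.5)/(50 + j42)

Z_in ≈ 49.3 + j6.09 Ω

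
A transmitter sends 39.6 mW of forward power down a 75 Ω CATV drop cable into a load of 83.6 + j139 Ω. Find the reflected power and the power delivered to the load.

|Γ| = |(8.6 + j139)/(158.6 + j139)| = 0.66
|Γ|² = 0.436
P_refl = |Γ|²·P_inc = 17.3 mW, P_del = (1 − |Γ|²)·P_inc = 22.3 mW

P_reflected ≈ 17.3 mW; P_delivered ≈ 22.3 mW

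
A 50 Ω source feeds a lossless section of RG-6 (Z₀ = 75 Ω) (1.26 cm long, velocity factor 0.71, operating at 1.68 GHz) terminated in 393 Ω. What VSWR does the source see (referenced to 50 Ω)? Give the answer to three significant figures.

VSWR ≈ 6.39

λ = v/f = 0.71·c / 1.68 GHz = 0.127 m
βl = 2π·l/λ = 2π × 0.0994 = 35.8°
tan(βl) = 0.721
Z_in = Z_0·(Z_L + jZ_0·tanβl)/(Z_0 + jZ_L·tanβl) = 39.1 − j93.7 Ω
Γ_s = (Z_in − Z_s)/(Z_in + Z_s) = (-10.9 − j93.7)/(89.1 − j93.7), |Γ_s| = 0.729
VSWR = (1 + |Γ_s|)/(1 − |Γ_s|)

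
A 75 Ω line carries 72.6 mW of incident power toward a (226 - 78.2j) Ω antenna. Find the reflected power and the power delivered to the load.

|Γ| = |(151 − j78.2)/(301 − j78.2)| = 0.547
|Γ|² = 0.299
P_refl = |Γ|²·P_inc = 21.7 mW, P_del = (1 − |Γ|²)·P_inc = 50.9 mW

P_reflected ≈ 21.7 mW; P_delivered ≈ 50.9 mW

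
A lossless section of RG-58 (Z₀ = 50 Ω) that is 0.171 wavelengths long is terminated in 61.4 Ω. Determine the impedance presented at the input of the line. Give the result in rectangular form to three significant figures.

βl = 2π × 0.171 = 61.6°
tan(βl) = tan(61.6°) = 1.85
Z_in = Z_0·(Z_L + jZ_0·tanβl)/(Z_0 + jZ_L·tanβl)
     = 50·(61.4 + j92.3)/(50 + j113)

Z_in ≈ 44.1 − j7.64 Ω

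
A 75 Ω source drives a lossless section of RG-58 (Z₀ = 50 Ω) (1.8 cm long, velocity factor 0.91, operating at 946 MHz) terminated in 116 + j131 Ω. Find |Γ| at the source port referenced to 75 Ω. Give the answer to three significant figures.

λ = v/f = 0.91·c / 946 MHz = 0.289 m
βl = 2π·l/λ = 2π × 0.0624 = 22.5°
tan(βl) = 0.413
Z_in = Z_0·(Z_L + jZ_0·tanβl)/(Z_0 + jZ_L·tanβl) = 147 − j134 Ω
Γ_s = (Z_in − Z_s)/(Z_in + Z_s) = (71.6 − j134)/(222 − j134), |Γ_s| = 0.586

|Γ| ≈ 0.586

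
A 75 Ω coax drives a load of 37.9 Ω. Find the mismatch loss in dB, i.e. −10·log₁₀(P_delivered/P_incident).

Γ = (37.9 − 75)/(37.9 + 75) = -0.329
|Γ|² = 0.108, so P_del/P_inc = 1 − |Γ|² = 0.892
ML = −10·log₁₀(1 − |Γ|²)

mismatch loss ≈ 0.496 dB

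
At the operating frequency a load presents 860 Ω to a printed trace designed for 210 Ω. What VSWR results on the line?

Γ = (860 − 210)/(860 + 210) = 0.607
VSWR = (1 + 0.607)/(1 − 0.607)

VSWR ≈ 4.1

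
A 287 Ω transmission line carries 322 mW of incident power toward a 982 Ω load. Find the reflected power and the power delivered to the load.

Γ = (982 − 287)/(982 + 287) = 0.548
|Γ|² = 0.3
P_refl = |Γ|²·P_inc = 96.6 mW, P_del = (1 − |Γ|²)·P_inc = 225 mW

P_reflected ≈ 96.6 mW; P_delivered ≈ 225 mW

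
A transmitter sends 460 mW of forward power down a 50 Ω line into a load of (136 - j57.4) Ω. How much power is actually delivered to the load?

P_delivered ≈ 330 mW

|Γ| = |(86 − j57.4)/(186 − j57.4)| = 0.531
|Γ|² = 0.282
P_refl = |Γ|²·P_inc = 130 mW, P_del = (1 − |Γ|²)·P_inc = 330 mW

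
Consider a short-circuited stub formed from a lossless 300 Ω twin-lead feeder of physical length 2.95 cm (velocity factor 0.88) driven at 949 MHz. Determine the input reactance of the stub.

X_in ≈ 236 Ω (inductive)

λ = v/f = 0.88·c / 949 MHz = 0.278 m
βl = 2π·l/λ = 2π × 0.106 = 38.2°
tan(βl) = 0.786
For a short-circuited stub, Z_in = jZ_0·tan(βl)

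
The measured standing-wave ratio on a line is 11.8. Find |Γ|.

|Γ| = (S − 1)/(S + 1) = (11.8 − 1)/(11.8 + 1) = 10.8/12.8

|Γ| ≈ 0.844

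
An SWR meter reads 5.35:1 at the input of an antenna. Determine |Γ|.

|Γ| ≈ 0.685

|Γ| = (S − 1)/(S + 1) = (5.35 − 1)/(5.35 + 1) = 4.35/6.35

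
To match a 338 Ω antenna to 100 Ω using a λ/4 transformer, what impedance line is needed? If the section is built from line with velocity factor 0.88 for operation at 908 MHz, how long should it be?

Z_qwt = √(Z_0·R_L) = √(100 × 338) = √33800
λ = 0.88·c/f = 0.291 m, so l = λ/4 = 0.0727 m

Z_qwt ≈ 184 Ω; length ≈ 7.27 cm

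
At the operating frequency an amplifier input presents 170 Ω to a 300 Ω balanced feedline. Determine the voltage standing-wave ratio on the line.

For a purely resistive load, VSWR = R_L/Z_0 or Z_0/R_L (whichever > 1) = 300/170

VSWR ≈ 1.76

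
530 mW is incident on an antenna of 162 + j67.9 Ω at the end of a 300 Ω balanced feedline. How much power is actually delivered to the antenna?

P_delivered ≈ 473 mW

|Γ| = |(-138 + j67.9)/(462 + j67.9)| = 0.329
|Γ|² = 0.108
P_refl = |Γ|²·P_inc = 57.5 mW, P_del = (1 − |Γ|²)·P_inc = 473 mW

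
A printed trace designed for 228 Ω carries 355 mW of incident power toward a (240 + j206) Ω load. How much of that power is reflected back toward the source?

P_reflected ≈ 57.8 mW

|Γ| = |(12 + j206)/(468 + j206)| = 0.404
|Γ|² = 0.163
P_refl = |Γ|²·P_inc = 57.8 mW, P_del = (1 − |Γ|²)·P_inc = 297 mW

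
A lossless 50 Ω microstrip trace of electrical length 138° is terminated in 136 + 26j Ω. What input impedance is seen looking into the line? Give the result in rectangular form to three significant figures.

tan(βl) = tan(138°) = -0.9
Z_in = Z_0·(Z_L + jZ_0·tanβl)/(Z_0 + jZ_L·tanβl)
     = 50·(136 − j19)/(73.4 − j122)

Z_in ≈ 30.2 + j37.4 Ω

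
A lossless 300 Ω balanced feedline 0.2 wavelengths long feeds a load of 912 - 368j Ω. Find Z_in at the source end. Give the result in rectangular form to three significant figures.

βl = 2π × 0.2 = 72°
tan(βl) = tan(72°) = 3.08
Z_in = Z_0·(Z_L + jZ_0·tanβl)/(Z_0 + jZ_L·tanβl)
     = 300·(912 + j555)/(1430 + j2810)

Z_in ≈ 86.6 − j53.3 Ω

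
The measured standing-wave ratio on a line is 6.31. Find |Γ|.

|Γ| = (S − 1)/(S + 1) = (6.31 − 1)/(6.31 + 1) = 5.31/7.31

|Γ| ≈ 0.726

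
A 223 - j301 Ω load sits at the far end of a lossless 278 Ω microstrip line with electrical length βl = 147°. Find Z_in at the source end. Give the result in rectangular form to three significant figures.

tan(βl) = tan(147°) = -0.649
Z_in = Z_0·(Z_L + jZ_0·tanβl)/(Z_0 + jZ_L·tanβl)
     = 278·(223 − j482)/(82.5 − j145)

Z_in ≈ 882 − j74.5 Ω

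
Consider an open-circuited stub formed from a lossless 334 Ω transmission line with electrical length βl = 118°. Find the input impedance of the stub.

tan(βl) = -1.88
For an open-circuited stub, Z_in = −jZ_0·cot(βl) = −jZ_0/tan(βl)

Z_in ≈ +j178 Ω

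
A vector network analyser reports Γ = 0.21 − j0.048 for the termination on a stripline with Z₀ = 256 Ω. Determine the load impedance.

Z_L = Z_0·(1 + Γ)/(1 − Γ) = 256·(1.21 − j0.048)/(0.79 + j0.048)

Z_L ≈ 390 − j39.2 Ω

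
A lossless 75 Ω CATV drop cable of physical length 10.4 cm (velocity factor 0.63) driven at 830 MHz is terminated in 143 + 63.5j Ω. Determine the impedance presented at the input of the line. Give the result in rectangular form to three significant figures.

λ = v/f = 0.63·c / 830 MHz = 0.228 m
βl = 2π·l/λ = 2π × 0.457 = 164°
tan(βl) = tan(164°) = -0.279
Z_in = Z_0·(Z_L + jZ_0·tanβl)/(Z_0 + jZ_L·tanβl)
     = 75·(143 + j42.6)/(92.7 − j39.9)

Z_in ≈ 85.1 + j71.1 Ω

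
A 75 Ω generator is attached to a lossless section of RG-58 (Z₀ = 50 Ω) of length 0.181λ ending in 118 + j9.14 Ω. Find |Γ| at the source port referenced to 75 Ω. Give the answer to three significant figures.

|Γ| ≈ 0.523

βl = 2π × 0.181 = 65.2°
tan(βl) = 2.16
Z_in = Z_0·(Z_L + jZ_0·tanβl)/(Z_0 + jZ_L·tanβl) = 25.4 − j20.1 Ω
Γ_s = (Z_in − Z_s)/(Z_in + Z_s) = (-49.6 − j20.1)/(100 − j20.1), |Γ_s| = 0.523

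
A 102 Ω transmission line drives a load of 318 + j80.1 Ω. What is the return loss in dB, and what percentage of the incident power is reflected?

RL ≈ 5.37 dB; 29% of incident power reflected

Γ = (216 + j80.1)/(420 + j80.1), |Γ| = 0.539
RL = −20·log₁₀(0.539) = 5.37 dB
P_refl/P_inc = |Γ|² = 0.29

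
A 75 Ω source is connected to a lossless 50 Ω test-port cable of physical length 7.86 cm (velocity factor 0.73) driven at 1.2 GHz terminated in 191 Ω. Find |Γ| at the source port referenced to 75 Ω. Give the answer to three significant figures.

λ = v/f = 0.73·c / 1.2 GHz = 0.182 m
βl = 2π·l/λ = 2π × 0.431 = 155°
tan(βl) = -0.465
Z_in = Z_0·(Z_L + jZ_0·tanβl)/(Z_0 + jZ_L·tanβl) = 55.9 + j76 Ω
Γ_s = (Z_in − Z_s)/(Z_in + Z_s) = (-19.1 + j76)/(131 + j76), |Γ_s| = 0.518

|Γ| ≈ 0.518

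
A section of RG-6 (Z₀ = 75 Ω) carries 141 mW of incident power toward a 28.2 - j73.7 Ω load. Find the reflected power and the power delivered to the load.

P_reflected ≈ 66.8 mW; P_delivered ≈ 74.2 mW

|Γ| = |(-46.8 − j73.7)/(103.2 − j73.7)| = 0.688
|Γ|² = 0.474
P_refl = |Γ|²·P_inc = 66.8 mW, P_del = (1 − |Γ|²)·P_inc = 74.2 mW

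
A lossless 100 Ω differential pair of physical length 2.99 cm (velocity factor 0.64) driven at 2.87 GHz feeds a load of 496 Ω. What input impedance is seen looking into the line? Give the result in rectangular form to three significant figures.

λ = v/f = 0.64·c / 2.87 GHz = 0.0669 m
βl = 2π·l/λ = 2π × 0.447 = 161°
tan(βl) = tan(161°) = -0.346
Z_in = Z_0·(Z_L + jZ_0·tanβl)/(Z_0 + jZ_L·tanβl)
     = 100·(496 − j34.6)/(100 − j172)

Z_in ≈ 141 + j207 Ω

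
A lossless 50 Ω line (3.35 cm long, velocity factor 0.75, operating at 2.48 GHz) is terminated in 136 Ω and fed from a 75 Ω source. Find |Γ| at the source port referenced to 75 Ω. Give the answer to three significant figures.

|Γ| ≈ 0.511

λ = v/f = 0.75·c / 2.48 GHz = 0.0907 m
βl = 2π·l/λ = 2π × 0.369 = 133°
tan(βl) = -1.08
Z_in = Z_0·(Z_L + jZ_0·tanβl)/(Z_0 + jZ_L·tanβl) = 30.7 + j36 Ω
Γ_s = (Z_in − Z_s)/(Z_in + Z_s) = (-44.3 + j36)/(106 + j36), |Γ_s| = 0.511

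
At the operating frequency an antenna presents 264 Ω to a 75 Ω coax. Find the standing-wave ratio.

Γ = (264 − 75)/(264 + 75) = 0.558
VSWR = (1 + 0.558)/(1 − 0.558)

VSWR ≈ 3.52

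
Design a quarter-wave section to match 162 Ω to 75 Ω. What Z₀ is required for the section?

Z_qwt ≈ 110 Ω

Z_qwt = √(Z_0·R_L) = √(75 × 162) = √12150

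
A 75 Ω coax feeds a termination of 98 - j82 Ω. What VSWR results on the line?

Γ = (Z_L − Z_0)/(Z_L + Z_0) = (23 − j82)/(173 − j82)
|Γ| = 85.2/191 = 0.445
VSWR = (1 + |Γ|)/(1 − |Γ|) = 1.44/0.555

VSWR ≈ 2.6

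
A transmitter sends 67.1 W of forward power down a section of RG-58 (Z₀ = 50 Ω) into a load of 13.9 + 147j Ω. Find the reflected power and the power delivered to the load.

|Γ| = |(-36.1 + j147)/(63.9 + j147)| = 0.944
|Γ|² = 0.892
P_refl = |Γ|²·P_inc = 59.8 W, P_del = (1 − |Γ|²)·P_inc = 7.26 W

P_reflected ≈ 59.8 W; P_delivered ≈ 7.26 W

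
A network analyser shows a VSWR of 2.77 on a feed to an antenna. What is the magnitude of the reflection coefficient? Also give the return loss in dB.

|Γ| ≈ 0.469; return loss ≈ 6.57 dB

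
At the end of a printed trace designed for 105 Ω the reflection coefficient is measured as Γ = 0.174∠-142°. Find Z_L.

Z_L = Z_0·(1 + Γ)/(1 − Γ) = 105·(0.863 − j0.107)/(1.14 + j0.107)

Z_L ≈ 78.1 − j17.2 Ω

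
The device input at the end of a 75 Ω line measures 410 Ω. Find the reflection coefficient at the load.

Γ = 0.691

Γ = (Z_L − Z_0)/(Z_L + Z_0) = (410 − 75)/(410 + 75) = 335/485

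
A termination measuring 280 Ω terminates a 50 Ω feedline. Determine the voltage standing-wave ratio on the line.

Γ = (280 − 50)/(280 + 50) = 0.697
VSWR = (1 + 0.697)/(1 − 0.697)

VSWR ≈ 5.6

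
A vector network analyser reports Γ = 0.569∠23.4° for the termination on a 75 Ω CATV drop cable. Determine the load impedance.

Z_L = Z_0·(1 + Γ)/(1 − Γ) = 75·(1.52 + j0.226)/(0.478 − j0.226)

Z_L ≈ 182 + j121 Ω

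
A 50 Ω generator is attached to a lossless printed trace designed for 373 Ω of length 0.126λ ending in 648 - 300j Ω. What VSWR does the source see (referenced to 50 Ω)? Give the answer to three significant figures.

βl = 2π × 0.126 = 45.4°
tan(βl) = 1.01
Z_in = Z_0·(Z_L + jZ_0·tanβl)/(Z_0 + jZ_L·tanβl) = 205 − j156 Ω
Γ_s = (Z_in − Z_s)/(Z_in + Z_s) = (155 − j156)/(255 − j156), |Γ_s| = 0.736
VSWR = (1 + |Γ_s|)/(1 − |Γ_s|)

VSWR ≈ 6.58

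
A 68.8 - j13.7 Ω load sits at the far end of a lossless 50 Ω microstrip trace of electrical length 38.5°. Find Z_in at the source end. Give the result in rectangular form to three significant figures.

tan(βl) = tan(38.5°) = 0.795
Z_in = Z_0·(Z_L + jZ_0·tanβl)/(Z_0 + jZ_L·tanβl)
     = 50·(68.8 + j26.1)/(60.9 + j54.7)

Z_in ≈ 41.9 − j16.2 Ω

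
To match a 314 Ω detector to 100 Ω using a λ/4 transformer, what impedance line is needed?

Z_qwt ≈ 177 Ω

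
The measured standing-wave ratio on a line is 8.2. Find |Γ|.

|Γ| ≈ 0.783

|Γ| = (S − 1)/(S + 1) = (8.2 − 1)/(8.2 + 1) = 7.2/9.2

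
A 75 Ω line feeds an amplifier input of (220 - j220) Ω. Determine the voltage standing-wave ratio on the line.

Γ = (Z_L − Z_0)/(Z_L + Z_0) = (145 − j220)/(295 − j220)
|Γ| = 263/368 = 0.716
VSWR = (1 + |Γ|)/(1 − |Γ|) = 1.72/0.284

VSWR ≈ 6.04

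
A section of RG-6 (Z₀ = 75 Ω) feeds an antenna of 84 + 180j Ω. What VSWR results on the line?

Γ = (Z_L − Z_0)/(Z_L + Z_0) = (9 + j180)/(159 + j180)
|Γ| = 180/240 = 0.75
VSWR = (1 + |Γ|)/(1 − |Γ|) = 1.75/0.25

VSWR ≈ 7.01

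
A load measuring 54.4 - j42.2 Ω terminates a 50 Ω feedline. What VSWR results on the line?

Γ = (Z_L − Z_0)/(Z_L + Z_0) = (4.4 − j42.2)/(104.4 − j42.2)
|Γ| = 42.4/113 = 0.377
VSWR = (1 + |Γ|)/(1 − |Γ|) = 1.38/0.623

VSWR ≈ 2.21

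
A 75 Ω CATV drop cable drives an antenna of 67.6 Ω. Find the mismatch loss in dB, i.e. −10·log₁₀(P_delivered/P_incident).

mismatch loss ≈ 0.0117 dB

Γ = (67.6 − 75)/(67.6 + 75) = -0.0519
|Γ|² = 0.00269, so P_del/P_inc = 1 − |Γ|² = 0.997
ML = −10·log₁₀(1 − |Γ|²)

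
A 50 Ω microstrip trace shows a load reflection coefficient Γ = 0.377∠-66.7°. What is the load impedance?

Z_L = Z_0·(1 + Γ)/(1 − Γ) = 50·(1.15 − j0.346)/(0.851 + j0.346)

Z_L ≈ 50.8 − j41 Ω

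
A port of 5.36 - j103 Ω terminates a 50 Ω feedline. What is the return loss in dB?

Γ = (-44.64 − j103)/(55.36 − j103), |Γ| = 0.96
RL = −20·log₁₀|Γ| = −20·log₁₀(0.96)

RL ≈ 0.355 dB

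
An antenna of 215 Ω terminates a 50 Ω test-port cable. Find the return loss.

Γ = (215 − 50)/(215 + 50) = 0.623
RL = −20·log₁₀|Γ| = −20·log₁₀(0.623)

RL ≈ 4.12 dB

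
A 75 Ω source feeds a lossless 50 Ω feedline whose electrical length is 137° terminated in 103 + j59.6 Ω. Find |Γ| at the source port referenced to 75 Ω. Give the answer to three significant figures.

|Γ| ≈ 0.569

tan(βl) = -0.933
Z_in = Z_0·(Z_L + jZ_0·tanβl)/(Z_0 + jZ_L·tanβl) = 23.6 + j27.6 Ω
Γ_s = (Z_in − Z_s)/(Z_in + Z_s) = (-51.4 + j27.6)/(98.6 + j27.6), |Γ_s| = 0.569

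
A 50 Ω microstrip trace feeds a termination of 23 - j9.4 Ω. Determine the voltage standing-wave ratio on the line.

VSWR ≈ 2.27

Γ = (Z_L − Z_0)/(Z_L + Z_0) = (-27 − j9.4)/(73 − j9.4)
|Γ| = 28.6/73.6 = 0.388
VSWR = (1 + |Γ|)/(1 − |Γ|) = 1.39/0.612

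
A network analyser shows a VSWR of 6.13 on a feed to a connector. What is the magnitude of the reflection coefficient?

|Γ| = (S − 1)/(S + 1) = (6.13 − 1)/(6.13 + 1) = 5.13/7.13

|Γ| ≈ 0.719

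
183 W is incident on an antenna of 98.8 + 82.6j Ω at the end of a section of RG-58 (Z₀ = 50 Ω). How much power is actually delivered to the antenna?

|Γ| = |(48.8 + j82.6)/(148.8 + j82.6)| = 0.564
|Γ|² = 0.318
P_refl = |Γ|²·P_inc = 58.2 W, P_del = (1 − |Γ|²)·P_inc = 125 W

P_delivered ≈ 125 W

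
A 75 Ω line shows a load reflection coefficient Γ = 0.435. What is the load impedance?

Z_L ≈ 190 Ω

Z_L = Z_0·(1 + Γ)/(1 − Γ) = 75·(1.44)/(0.565)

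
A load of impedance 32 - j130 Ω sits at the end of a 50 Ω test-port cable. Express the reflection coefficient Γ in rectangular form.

Γ ≈ 0.653 − j0.55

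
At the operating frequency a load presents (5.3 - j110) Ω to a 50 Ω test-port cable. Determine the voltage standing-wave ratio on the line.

VSWR ≈ 55.2

Γ = (Z_L − Z_0)/(Z_L + Z_0) = (-44.7 − j110)/(55.3 − j110)
|Γ| = 119/123 = 0.964
VSWR = (1 + |Γ|)/(1 − |Γ|) = 1.96/0.0356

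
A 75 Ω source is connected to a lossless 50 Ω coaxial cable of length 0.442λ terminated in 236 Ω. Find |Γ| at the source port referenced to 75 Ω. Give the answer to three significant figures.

|Γ| ≈ 0.572

βl = 2π × 0.442 = 159°
tan(βl) = -0.381
Z_in = Z_0·(Z_L + jZ_0·tanβl)/(Z_0 + jZ_L·tanβl) = 63.7 + j95.7 Ω
Γ_s = (Z_in − Z_s)/(Z_in + Z_s) = (-11.3 + j95.7)/(139 + j95.7), |Γ_s| = 0.572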